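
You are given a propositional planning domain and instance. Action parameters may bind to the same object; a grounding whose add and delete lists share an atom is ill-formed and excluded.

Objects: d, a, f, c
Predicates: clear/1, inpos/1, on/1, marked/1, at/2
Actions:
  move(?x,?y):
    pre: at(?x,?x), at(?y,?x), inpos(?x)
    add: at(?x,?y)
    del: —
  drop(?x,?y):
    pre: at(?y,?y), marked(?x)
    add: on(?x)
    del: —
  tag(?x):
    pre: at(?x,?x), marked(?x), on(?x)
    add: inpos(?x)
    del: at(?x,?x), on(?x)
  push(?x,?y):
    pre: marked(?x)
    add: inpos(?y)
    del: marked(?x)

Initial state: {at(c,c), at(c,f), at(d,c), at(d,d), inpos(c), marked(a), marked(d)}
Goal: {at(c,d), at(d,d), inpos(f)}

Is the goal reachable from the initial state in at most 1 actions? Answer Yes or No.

No

1. move(c,d)  →  {at(c,c), at(c,d), at(c,f), at(d,c), at(d,d), inpos(c), marked(a), marked(d)}
2. push(d,f)  →  {at(c,c), at(c,d), at(c,f), at(d,c), at(d,d), inpos(c), inpos(f), marked(a)}
optimal plan length = 2; 2 > 1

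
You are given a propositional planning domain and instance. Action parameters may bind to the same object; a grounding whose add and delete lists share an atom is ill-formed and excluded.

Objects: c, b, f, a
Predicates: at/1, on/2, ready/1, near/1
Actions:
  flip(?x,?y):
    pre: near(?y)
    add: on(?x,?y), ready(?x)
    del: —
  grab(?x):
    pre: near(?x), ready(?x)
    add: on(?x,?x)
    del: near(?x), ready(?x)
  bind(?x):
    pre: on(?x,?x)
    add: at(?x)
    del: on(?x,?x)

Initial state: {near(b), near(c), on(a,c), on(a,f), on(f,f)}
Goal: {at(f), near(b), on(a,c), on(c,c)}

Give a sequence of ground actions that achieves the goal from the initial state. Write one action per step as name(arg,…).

flip(c,c); bind(f)

1. flip(c,c)  →  {near(b), near(c), on(a,c), on(a,f), on(c,c), on(f,f), ready(c)}
2. bind(f)  →  {at(f), near(b), near(c), on(a,c), on(a,f), on(c,c), ready(c)}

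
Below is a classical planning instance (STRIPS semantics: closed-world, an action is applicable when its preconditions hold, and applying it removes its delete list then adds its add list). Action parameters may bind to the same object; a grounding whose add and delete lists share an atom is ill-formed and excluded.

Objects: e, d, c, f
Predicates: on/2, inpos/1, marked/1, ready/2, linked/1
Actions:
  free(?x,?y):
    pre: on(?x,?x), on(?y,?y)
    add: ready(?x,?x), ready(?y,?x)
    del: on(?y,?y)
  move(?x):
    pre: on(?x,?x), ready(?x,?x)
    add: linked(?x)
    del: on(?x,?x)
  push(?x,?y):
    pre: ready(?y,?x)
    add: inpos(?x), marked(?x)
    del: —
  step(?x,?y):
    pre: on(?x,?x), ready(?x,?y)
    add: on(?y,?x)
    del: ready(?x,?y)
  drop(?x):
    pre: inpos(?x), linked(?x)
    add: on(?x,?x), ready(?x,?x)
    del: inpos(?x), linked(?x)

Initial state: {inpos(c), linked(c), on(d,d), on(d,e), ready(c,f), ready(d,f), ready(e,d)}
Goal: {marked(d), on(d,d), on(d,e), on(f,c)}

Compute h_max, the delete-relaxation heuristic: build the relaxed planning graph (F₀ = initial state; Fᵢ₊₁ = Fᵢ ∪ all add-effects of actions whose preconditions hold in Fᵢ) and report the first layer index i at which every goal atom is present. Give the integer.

2

F0 = init (7 atoms)
F1 = F0 ∪ {inpos(d), inpos(f), marked(d), marked(f), on(c,c), on(f,d), ready(c,c), ready(d,d)}  (15 atoms)
F2 = F1 ∪ {linked(d), marked(c), on(f,c), ready(c,d), ready(d,c)}  (20 atoms)
goal ⊆ F2  ⇒  h_max = 2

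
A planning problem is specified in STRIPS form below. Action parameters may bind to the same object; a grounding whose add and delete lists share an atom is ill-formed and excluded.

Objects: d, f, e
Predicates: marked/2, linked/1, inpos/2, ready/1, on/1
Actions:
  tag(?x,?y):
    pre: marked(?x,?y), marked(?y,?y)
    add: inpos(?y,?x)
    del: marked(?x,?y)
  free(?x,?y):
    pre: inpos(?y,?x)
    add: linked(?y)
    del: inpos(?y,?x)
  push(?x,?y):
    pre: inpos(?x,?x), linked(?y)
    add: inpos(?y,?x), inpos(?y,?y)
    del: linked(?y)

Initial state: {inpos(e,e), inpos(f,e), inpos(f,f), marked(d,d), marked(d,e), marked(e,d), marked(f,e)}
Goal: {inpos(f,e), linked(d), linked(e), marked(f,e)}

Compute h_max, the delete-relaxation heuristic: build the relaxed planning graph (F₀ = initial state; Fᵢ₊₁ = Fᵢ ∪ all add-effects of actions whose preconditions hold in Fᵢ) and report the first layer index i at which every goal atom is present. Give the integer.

2

F0 = init (7 atoms)
F1 = F0 ∪ {inpos(d,d), inpos(d,e), linked(e), linked(f)}  (11 atoms)
F2 = F1 ∪ {inpos(e,d), inpos(e,f), inpos(f,d), linked(d)}  (15 atoms)
goal ⊆ F2  ⇒  h_max = 2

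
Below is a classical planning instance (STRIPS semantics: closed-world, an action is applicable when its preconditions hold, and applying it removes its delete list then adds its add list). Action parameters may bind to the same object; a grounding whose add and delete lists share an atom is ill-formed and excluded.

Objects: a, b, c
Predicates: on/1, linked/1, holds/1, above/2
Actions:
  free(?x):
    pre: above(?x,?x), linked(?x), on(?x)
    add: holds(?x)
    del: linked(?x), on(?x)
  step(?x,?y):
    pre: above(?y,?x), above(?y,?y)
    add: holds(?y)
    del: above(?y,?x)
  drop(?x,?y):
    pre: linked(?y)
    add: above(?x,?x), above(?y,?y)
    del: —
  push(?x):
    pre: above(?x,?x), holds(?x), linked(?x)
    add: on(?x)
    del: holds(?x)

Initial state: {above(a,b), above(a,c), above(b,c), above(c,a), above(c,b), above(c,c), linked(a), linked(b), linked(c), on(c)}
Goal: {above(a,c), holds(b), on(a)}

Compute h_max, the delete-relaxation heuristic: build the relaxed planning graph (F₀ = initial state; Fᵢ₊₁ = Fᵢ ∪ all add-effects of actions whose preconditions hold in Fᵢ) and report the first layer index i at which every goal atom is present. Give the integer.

3

F0 = init (10 atoms)
F1 = F0 ∪ {above(a,a), above(b,b), holds(c)}  (13 atoms)
F2 = F1 ∪ {holds(a), holds(b)}  (15 atoms)
F3 = F2 ∪ {on(a), on(b)}  (17 atoms)
goal ⊆ F3  ⇒  h_max = 3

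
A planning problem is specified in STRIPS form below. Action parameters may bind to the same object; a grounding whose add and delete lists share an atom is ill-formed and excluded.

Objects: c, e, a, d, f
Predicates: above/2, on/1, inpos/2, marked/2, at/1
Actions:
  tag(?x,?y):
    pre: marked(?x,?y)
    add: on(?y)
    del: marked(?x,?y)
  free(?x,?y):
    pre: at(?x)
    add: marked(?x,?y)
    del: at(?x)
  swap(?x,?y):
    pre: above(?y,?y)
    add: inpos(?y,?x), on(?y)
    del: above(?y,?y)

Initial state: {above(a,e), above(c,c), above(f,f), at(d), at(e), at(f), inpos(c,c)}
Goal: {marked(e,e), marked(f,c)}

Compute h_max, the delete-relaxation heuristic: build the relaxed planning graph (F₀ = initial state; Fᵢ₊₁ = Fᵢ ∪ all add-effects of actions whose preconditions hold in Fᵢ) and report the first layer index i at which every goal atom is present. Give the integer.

1

F0 = init (7 atoms)
F1 = F0 ∪ {inpos(c,a), inpos(c,d), inpos(c,e), inpos(c,f), inpos(f,a), inpos(f,c), inpos(f,d), inpos(f,e), inpos(f,f), marked(d,a), marked(d,c), marked(d,d), marked(d,e), marked(d,f), marked(e,a), marked(e,c), marked(e,d), marked(e,e), marked(e,f), marked(f,a), marked(f,c), marked(f,d), marked(f,e), marked(f,f), on(c), on(f)}  (33 atoms)
goal ⊆ F1  ⇒  h_max = 1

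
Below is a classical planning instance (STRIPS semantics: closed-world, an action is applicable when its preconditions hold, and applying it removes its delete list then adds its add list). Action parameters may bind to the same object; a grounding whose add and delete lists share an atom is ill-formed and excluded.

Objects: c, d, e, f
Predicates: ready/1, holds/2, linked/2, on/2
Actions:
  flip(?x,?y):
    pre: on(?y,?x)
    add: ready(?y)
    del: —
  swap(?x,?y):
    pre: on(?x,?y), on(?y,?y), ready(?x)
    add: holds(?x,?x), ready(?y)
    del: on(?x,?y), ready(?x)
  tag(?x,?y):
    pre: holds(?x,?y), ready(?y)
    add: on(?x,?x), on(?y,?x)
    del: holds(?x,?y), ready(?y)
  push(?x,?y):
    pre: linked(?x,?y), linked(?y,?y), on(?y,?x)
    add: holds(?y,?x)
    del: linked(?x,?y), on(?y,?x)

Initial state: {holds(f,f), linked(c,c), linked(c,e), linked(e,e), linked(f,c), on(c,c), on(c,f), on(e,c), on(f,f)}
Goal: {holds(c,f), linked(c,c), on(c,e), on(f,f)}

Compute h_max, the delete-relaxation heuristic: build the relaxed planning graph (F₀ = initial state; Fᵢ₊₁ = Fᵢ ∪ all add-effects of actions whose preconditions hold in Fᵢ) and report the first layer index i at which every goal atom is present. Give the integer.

F0 = init (9 atoms)
F1 = F0 ∪ {holds(c,c), holds(c,f), holds(e,c), ready(c), ready(e), ready(f)}  (15 atoms)
F2 = F1 ∪ {holds(e,e), on(c,e), on(e,e), on(f,c)}  (19 atoms)
goal ⊆ F2  ⇒  h_max = 2

2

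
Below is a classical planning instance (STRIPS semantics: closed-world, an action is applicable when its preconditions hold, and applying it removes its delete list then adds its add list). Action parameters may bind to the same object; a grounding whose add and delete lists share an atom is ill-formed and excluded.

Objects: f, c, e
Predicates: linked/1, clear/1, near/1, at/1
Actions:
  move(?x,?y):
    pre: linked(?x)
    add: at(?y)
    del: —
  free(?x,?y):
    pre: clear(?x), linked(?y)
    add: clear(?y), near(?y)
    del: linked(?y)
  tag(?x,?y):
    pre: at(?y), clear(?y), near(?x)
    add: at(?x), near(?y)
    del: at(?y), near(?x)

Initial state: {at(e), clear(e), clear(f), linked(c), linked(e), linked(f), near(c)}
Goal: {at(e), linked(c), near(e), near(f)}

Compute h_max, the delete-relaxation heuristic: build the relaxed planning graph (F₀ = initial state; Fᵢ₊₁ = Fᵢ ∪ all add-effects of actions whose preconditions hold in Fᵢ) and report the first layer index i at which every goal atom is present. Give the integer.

F0 = init (7 atoms)
F1 = F0 ∪ {at(c), at(f), clear(c), near(e), near(f)}  (12 atoms)
goal ⊆ F1  ⇒  h_max = 1

1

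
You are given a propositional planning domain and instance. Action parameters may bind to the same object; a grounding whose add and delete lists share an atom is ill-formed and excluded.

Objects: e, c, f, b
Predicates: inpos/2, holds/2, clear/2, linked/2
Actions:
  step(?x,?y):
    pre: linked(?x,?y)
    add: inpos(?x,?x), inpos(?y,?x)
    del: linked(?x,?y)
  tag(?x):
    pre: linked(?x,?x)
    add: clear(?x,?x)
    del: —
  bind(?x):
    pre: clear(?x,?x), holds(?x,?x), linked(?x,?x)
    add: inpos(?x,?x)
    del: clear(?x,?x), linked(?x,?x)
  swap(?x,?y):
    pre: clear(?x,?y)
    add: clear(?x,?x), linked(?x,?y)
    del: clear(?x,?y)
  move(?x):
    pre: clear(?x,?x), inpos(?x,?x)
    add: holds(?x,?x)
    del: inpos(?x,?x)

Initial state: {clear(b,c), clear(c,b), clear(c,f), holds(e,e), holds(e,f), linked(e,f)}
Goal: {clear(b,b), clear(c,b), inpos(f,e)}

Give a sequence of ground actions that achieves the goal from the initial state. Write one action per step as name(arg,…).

1. step(e,f)  →  {clear(b,c), clear(c,b), clear(c,f), holds(e,e), holds(e,f), inpos(e,e), inpos(f,e)}
2. swap(b,c)  →  {clear(b,b), clear(c,b), clear(c,f), holds(e,e), holds(e,f), inpos(e,e), inpos(f,e), linked(b,c)}

step(e,f); swap(b,c)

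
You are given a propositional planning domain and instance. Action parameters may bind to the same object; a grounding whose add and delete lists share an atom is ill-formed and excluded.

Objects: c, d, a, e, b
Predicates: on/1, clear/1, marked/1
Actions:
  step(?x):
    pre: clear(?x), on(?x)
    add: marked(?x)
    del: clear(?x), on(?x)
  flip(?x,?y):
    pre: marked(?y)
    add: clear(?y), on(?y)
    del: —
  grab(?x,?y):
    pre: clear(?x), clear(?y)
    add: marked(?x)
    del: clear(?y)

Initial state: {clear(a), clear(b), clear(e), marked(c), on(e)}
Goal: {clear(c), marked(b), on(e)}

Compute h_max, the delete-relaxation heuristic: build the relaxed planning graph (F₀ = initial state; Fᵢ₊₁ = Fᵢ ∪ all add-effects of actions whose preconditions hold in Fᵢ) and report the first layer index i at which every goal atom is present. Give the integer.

1

F0 = init (5 atoms)
F1 = F0 ∪ {clear(c), marked(a), marked(b), marked(e), on(c)}  (10 atoms)
goal ⊆ F1  ⇒  h_max = 1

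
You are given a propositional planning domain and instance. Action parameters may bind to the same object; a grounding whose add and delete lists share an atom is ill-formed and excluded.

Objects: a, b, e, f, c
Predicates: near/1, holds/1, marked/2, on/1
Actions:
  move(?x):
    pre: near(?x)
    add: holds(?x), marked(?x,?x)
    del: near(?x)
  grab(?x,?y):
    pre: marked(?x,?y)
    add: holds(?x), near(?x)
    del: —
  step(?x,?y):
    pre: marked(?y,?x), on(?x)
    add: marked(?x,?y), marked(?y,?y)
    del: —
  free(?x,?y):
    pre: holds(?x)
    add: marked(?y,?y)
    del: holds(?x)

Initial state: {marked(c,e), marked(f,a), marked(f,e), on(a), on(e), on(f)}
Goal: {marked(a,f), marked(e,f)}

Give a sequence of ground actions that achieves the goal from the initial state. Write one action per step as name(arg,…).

step(a,f); step(e,f)

1. step(a,f)  →  {marked(a,f), marked(c,e), marked(f,a), marked(f,e), marked(f,f), on(a), on(e), on(f)}
2. step(e,f)  →  {marked(a,f), marked(c,e), marked(e,f), marked(f,a), marked(f,e), marked(f,f), on(a), on(e), on(f)}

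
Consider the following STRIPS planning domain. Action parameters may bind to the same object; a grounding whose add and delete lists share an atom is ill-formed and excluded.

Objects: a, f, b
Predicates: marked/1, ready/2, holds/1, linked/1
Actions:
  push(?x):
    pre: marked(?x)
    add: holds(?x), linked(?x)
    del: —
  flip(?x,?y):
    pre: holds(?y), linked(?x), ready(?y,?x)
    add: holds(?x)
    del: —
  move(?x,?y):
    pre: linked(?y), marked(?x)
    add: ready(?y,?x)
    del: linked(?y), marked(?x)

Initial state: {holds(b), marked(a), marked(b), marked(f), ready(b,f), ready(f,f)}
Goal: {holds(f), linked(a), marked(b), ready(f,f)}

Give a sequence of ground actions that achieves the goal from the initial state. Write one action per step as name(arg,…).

push(a); push(f)

1. push(a)  →  {holds(a), holds(b), linked(a), marked(a), marked(b), marked(f), ready(b,f), ready(f,f)}
2. push(f)  →  {holds(a), holds(b), holds(f), linked(a), linked(f), marked(a), marked(b), marked(f), ready(b,f), ready(f,f)}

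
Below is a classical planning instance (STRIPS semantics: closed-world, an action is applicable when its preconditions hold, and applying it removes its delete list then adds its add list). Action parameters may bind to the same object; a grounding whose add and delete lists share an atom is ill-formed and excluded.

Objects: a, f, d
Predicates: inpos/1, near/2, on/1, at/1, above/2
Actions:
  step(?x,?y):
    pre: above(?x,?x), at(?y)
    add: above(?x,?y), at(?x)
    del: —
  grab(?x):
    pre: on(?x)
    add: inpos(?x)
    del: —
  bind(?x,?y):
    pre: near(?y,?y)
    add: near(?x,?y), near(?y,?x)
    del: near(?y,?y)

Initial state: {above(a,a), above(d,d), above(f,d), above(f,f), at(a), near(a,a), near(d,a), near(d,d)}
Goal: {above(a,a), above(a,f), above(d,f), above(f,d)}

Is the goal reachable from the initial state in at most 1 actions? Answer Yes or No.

No

1. step(f,a)  →  {above(a,a), above(d,d), above(f,a), above(f,d), above(f,f), at(a), at(f), near(a,a), near(d,a), near(d,d)}
2. step(a,f)  →  {above(a,a), above(a,f), above(d,d), above(f,a), above(f,d), above(f,f), at(a), at(f), near(a,a), near(d,a), near(d,d)}
3. step(d,f)  →  {above(a,a), above(a,f), above(d,d), above(d,f), above(f,a), above(f,d), above(f,f), at(a), at(d), at(f), near(a,a), near(d,a), near(d,d)}
optimal plan length = 3; 3 > 1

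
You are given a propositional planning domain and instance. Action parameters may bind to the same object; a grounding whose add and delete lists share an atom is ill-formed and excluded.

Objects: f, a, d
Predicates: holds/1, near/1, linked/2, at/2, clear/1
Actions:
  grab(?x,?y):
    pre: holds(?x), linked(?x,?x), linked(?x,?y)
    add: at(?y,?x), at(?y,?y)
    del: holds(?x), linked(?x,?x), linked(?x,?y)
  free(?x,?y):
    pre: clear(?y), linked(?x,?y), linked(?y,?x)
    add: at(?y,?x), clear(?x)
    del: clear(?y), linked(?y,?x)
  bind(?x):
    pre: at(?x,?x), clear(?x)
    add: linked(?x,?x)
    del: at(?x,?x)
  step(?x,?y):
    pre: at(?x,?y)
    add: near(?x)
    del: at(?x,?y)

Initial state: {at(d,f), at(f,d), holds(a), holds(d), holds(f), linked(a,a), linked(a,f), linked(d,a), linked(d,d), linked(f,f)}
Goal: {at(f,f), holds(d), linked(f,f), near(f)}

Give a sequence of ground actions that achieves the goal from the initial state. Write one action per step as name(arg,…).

1. grab(a,f)  →  {at(d,f), at(f,a), at(f,d), at(f,f), holds(d), holds(f), linked(d,a), linked(d,d), linked(f,f)}
2. step(f,a)  →  {at(d,f), at(f,d), at(f,f), holds(d), holds(f), linked(d,a), linked(d,d), linked(f,f), near(f)}

grab(a,f); step(f,a)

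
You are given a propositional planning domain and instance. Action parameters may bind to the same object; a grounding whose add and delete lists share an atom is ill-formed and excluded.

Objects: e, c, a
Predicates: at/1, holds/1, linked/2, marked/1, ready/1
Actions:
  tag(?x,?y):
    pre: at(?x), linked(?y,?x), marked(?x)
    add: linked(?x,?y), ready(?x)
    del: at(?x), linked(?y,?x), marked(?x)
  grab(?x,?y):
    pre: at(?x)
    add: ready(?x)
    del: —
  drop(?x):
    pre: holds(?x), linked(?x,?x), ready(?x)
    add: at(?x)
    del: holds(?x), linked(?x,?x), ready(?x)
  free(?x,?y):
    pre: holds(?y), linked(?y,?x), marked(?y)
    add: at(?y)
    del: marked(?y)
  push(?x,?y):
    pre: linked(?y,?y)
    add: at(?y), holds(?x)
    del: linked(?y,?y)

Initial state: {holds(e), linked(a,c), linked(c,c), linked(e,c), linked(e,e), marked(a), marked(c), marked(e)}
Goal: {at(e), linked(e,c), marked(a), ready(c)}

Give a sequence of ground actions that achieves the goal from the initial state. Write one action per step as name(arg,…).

free(e,e); push(e,c); tag(c,a)

1. free(e,e)  →  {at(e), holds(e), linked(a,c), linked(c,c), linked(e,c), linked(e,e), marked(a), marked(c)}
2. push(e,c)  →  {at(c), at(e), holds(e), linked(a,c), linked(e,c), linked(e,e), marked(a), marked(c)}
3. tag(c,a)  →  {at(e), holds(e), linked(c,a), linked(e,c), linked(e,e), marked(a), ready(c)}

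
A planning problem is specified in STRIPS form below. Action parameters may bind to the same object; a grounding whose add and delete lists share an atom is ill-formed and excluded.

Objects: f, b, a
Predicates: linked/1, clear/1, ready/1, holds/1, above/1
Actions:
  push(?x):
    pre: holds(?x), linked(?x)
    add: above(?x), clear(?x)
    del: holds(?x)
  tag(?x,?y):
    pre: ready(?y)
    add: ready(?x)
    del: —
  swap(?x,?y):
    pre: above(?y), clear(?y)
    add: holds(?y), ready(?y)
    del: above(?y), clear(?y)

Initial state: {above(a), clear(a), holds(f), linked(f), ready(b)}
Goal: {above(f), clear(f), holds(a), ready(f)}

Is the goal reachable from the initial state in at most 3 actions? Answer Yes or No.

1. push(f)  →  {above(a), above(f), clear(a), clear(f), linked(f), ready(b)}
2. tag(f,b)  →  {above(a), above(f), clear(a), clear(f), linked(f), ready(b), ready(f)}
3. swap(f,a)  →  {above(f), clear(f), holds(a), linked(f), ready(a), ready(b), ready(f)}
optimal plan length = 3; 3 ≤ 3

Yes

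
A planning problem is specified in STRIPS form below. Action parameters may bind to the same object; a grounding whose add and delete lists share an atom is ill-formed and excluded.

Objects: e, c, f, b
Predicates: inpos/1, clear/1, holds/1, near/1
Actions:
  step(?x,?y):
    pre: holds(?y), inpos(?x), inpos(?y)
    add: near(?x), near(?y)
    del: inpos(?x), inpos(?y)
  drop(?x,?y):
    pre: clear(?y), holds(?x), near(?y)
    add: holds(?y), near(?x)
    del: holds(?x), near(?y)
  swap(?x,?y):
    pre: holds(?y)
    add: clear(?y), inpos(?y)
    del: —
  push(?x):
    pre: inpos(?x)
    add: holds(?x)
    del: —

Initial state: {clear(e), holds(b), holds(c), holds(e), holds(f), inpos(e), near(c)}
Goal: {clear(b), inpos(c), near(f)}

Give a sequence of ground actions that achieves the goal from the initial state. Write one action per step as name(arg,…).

swap(e,c); drop(f,c); swap(e,b)

1. swap(e,c)  →  {clear(c), clear(e), holds(b), holds(c), holds(e), holds(f), inpos(c), inpos(e), near(c)}
2. drop(f,c)  →  {clear(c), clear(e), holds(b), holds(c), holds(e), inpos(c), inpos(e), near(f)}
3. swap(e,b)  →  {clear(b), clear(c), clear(e), holds(b), holds(c), holds(e), inpos(b), inpos(c), inpos(e), near(f)}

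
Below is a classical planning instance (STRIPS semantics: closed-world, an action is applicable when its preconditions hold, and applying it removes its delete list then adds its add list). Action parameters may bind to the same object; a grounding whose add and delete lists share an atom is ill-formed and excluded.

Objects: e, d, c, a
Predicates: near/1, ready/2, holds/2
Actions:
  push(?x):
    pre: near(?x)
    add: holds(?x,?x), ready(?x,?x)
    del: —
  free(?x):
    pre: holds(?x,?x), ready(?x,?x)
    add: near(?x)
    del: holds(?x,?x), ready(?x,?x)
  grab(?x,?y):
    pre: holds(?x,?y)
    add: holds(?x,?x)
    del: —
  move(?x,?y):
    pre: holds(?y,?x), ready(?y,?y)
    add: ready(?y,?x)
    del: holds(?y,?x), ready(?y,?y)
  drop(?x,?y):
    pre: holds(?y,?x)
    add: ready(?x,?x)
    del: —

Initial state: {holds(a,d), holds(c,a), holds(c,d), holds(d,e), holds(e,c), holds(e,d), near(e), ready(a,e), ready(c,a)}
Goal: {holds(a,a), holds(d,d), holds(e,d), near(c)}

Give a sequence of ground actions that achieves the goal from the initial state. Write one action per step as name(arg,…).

grab(d,e); grab(c,d); grab(a,d); drop(c,e); free(c)

1. grab(d,e)  →  {holds(a,d), holds(c,a), holds(c,d), holds(d,d), holds(d,e), holds(e,c), holds(e,d), near(e), ready(a,e), ready(c,a)}
2. grab(c,d)  →  {holds(a,d), holds(c,a), holds(c,c), holds(c,d), holds(d,d), holds(d,e), holds(e,c), holds(e,d), near(e), ready(a,e), ready(c,a)}
3. grab(a,d)  →  {holds(a,a), holds(a,d), holds(c,a), holds(c,c), holds(c,d), holds(d,d), holds(d,e), holds(e,c), holds(e,d), near(e), ready(a,e), ready(c,a)}
4. drop(c,e)  →  {holds(a,a), holds(a,d), holds(c,a), holds(c,c), holds(c,d), holds(d,d), holds(d,e), holds(e,c), holds(e,d), near(e), ready(a,e), ready(c,a), ready(c,c)}
5. free(c)  →  {holds(a,a), holds(a,d), holds(c,a), holds(c,d), holds(d,d), holds(d,e), holds(e,c), holds(e,d), near(c), near(e), ready(a,e), ready(c,a)}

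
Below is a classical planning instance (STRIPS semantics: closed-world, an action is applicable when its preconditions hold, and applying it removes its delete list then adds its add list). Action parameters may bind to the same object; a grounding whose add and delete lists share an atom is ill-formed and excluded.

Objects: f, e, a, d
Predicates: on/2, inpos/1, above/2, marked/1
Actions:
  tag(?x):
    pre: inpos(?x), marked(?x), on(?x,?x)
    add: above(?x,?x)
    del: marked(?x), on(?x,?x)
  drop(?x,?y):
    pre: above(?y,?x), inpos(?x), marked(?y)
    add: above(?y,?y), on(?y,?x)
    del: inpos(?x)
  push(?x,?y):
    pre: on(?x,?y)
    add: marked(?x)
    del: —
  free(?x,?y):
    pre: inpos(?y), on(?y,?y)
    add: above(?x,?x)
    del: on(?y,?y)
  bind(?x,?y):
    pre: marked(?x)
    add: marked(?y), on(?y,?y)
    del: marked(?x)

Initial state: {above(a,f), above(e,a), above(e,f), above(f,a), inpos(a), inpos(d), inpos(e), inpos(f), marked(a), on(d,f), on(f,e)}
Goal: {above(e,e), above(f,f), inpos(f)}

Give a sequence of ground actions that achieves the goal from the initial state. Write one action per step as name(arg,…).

1. bind(a,f)  →  {above(a,f), above(e,a), above(e,f), above(f,a), inpos(a), inpos(d), inpos(e), inpos(f), marked(f), on(d,f), on(f,e), on(f,f)}
2. drop(a,f)  →  {above(a,f), above(e,a), above(e,f), above(f,a), above(f,f), inpos(d), inpos(e), inpos(f), marked(f), on(d,f), on(f,a), on(f,e), on(f,f)}
3. free(e,f)  →  {above(a,f), above(e,a), above(e,e), above(e,f), above(f,a), above(f,f), inpos(d), inpos(e), inpos(f), marked(f), on(d,f), on(f,a), on(f,e)}

bind(a,f); drop(a,f); free(e,f)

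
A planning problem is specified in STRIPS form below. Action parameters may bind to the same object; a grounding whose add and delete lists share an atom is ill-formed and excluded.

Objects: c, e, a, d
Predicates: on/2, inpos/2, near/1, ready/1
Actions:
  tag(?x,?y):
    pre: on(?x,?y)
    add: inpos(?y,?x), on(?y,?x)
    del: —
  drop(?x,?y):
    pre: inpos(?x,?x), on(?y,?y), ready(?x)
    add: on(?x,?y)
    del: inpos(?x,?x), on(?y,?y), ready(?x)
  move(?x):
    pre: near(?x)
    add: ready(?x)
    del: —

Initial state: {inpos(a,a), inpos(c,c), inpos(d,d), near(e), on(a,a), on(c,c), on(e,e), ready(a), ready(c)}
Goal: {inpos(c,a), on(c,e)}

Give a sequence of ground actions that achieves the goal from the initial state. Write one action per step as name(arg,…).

1. drop(c,e)  →  {inpos(a,a), inpos(d,d), near(e), on(a,a), on(c,c), on(c,e), ready(a)}
2. drop(a,c)  →  {inpos(d,d), near(e), on(a,a), on(a,c), on(c,e)}
3. tag(a,c)  →  {inpos(c,a), inpos(d,d), near(e), on(a,a), on(a,c), on(c,a), on(c,e)}

drop(c,e); drop(a,c); tag(a,c)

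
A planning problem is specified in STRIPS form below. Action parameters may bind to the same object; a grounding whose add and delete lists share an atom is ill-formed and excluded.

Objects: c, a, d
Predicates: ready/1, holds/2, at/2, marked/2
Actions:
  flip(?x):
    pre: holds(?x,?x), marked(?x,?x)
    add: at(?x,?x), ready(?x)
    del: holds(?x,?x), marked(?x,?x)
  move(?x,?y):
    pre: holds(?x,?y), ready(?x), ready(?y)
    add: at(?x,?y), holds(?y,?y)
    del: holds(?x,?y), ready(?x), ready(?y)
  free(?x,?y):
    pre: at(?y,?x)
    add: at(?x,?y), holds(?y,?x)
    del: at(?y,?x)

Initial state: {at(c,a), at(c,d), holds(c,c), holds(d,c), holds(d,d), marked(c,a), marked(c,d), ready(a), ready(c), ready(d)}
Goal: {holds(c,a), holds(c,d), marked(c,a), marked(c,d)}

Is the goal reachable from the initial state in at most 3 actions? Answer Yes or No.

Yes

1. free(a,c)  →  {at(a,c), at(c,d), holds(c,a), holds(c,c), holds(d,c), holds(d,d), marked(c,a), marked(c,d), ready(a), ready(c), ready(d)}
2. free(d,c)  →  {at(a,c), at(d,c), holds(c,a), holds(c,c), holds(c,d), holds(d,c), holds(d,d), marked(c,a), marked(c,d), ready(a), ready(c), ready(d)}
optimal plan length = 2; 2 ≤ 3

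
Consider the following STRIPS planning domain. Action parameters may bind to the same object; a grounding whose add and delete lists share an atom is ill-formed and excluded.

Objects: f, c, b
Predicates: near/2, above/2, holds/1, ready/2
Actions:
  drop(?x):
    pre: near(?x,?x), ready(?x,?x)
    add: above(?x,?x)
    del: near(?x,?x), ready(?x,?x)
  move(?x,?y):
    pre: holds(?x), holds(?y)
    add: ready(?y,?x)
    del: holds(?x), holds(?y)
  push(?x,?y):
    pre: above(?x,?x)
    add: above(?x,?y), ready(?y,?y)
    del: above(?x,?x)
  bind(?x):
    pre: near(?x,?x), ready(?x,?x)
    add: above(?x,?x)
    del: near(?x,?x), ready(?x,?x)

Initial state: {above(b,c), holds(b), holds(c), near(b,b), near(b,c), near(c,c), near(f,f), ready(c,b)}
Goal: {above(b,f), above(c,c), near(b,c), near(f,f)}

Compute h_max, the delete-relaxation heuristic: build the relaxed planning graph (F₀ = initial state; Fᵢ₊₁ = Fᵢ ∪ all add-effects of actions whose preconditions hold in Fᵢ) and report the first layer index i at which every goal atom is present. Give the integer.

3

F0 = init (8 atoms)
F1 = F0 ∪ {ready(b,b), ready(b,c), ready(c,c)}  (11 atoms)
F2 = F1 ∪ {above(b,b), above(c,c)}  (13 atoms)
F3 = F2 ∪ {above(b,f), above(c,b), above(c,f), ready(f,f)}  (17 atoms)
goal ⊆ F3  ⇒  h_max = 3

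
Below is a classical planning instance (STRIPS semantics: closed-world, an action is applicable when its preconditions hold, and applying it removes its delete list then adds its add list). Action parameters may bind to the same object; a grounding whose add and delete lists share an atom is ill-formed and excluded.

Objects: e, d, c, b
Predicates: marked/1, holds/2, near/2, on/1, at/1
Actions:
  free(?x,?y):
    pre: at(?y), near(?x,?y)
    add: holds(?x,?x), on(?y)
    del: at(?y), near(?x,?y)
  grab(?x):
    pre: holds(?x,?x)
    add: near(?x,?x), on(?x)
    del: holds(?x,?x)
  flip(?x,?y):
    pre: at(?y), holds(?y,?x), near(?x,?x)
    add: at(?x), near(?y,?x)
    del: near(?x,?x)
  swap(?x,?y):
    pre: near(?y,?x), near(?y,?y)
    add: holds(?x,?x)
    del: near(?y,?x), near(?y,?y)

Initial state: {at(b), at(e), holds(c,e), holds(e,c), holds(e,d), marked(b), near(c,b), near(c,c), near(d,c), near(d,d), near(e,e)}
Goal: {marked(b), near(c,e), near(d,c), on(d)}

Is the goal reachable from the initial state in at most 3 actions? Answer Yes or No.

1. flip(d,e)  →  {at(b), at(d), at(e), holds(c,e), holds(e,c), holds(e,d), marked(b), near(c,b), near(c,c), near(d,c), near(e,d), near(e,e)}
2. free(e,d)  →  {at(b), at(e), holds(c,e), holds(e,c), holds(e,d), holds(e,e), marked(b), near(c,b), near(c,c), near(d,c), near(e,e), on(d)}
3. flip(c,e)  →  {at(b), at(c), at(e), holds(c,e), holds(e,c), holds(e,d), holds(e,e), marked(b), near(c,b), near(d,c), near(e,c), near(e,e), on(d)}
4. flip(e,c)  →  {at(b), at(c), at(e), holds(c,e), holds(e,c), holds(e,d), holds(e,e), marked(b), near(c,b), near(c,e), near(d,c), near(e,c), on(d)}
optimal plan length = 4; 4 > 3

No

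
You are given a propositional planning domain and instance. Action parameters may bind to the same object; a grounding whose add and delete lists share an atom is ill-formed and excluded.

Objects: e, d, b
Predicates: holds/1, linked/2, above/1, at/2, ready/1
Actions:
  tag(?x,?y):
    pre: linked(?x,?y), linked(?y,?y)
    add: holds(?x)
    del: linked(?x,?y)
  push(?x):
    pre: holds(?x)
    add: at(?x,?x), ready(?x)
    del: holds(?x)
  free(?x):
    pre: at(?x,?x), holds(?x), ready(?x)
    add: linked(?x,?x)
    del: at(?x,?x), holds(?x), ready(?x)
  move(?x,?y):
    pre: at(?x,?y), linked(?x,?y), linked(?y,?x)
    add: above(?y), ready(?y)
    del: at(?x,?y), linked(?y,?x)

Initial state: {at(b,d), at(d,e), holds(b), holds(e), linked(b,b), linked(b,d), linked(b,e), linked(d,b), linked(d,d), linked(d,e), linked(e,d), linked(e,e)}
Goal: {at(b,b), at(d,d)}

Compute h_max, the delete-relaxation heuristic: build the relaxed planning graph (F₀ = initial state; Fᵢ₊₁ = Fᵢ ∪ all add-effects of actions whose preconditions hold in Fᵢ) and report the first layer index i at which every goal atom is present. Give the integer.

2

F0 = init (12 atoms)
F1 = F0 ∪ {above(d), above(e), at(b,b), at(e,e), holds(d), ready(b), ready(d), ready(e)}  (20 atoms)
F2 = F1 ∪ {above(b), at(d,d)}  (22 atoms)
goal ⊆ F2  ⇒  h_max = 2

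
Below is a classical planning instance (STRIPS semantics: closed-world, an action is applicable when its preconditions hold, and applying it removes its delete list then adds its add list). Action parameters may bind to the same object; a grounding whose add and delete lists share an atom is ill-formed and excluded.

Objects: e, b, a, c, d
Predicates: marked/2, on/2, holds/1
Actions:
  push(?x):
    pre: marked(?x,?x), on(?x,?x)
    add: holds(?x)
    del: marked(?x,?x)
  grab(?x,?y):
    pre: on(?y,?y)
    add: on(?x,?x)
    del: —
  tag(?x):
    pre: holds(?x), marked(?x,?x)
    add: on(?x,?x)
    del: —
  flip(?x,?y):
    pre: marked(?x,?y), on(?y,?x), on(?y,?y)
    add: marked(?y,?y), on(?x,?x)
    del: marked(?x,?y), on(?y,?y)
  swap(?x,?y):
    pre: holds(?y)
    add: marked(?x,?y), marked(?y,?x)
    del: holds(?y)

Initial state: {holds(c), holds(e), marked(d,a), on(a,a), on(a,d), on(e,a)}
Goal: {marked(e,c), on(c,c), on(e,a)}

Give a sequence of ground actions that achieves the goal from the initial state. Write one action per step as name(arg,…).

grab(c,a); swap(e,c)

1. grab(c,a)  →  {holds(c), holds(e), marked(d,a), on(a,a), on(a,d), on(c,c), on(e,a)}
2. swap(e,c)  →  {holds(e), marked(c,e), marked(d,a), marked(e,c), on(a,a), on(a,d), on(c,c), on(e,a)}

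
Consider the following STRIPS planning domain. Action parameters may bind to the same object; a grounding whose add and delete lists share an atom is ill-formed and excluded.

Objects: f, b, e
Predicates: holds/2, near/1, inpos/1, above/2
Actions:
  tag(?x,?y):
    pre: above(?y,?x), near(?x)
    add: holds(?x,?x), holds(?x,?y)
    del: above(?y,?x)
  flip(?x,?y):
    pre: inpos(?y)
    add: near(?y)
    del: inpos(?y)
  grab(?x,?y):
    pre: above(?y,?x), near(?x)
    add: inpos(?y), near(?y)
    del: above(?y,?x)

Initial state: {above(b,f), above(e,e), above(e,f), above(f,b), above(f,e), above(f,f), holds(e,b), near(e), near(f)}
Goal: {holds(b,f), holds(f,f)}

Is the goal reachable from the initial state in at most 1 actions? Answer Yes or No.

1. tag(f,f)  →  {above(b,f), above(e,e), above(e,f), above(f,b), above(f,e), holds(e,b), holds(f,f), near(e), near(f)}
2. grab(f,b)  →  {above(e,e), above(e,f), above(f,b), above(f,e), holds(e,b), holds(f,f), inpos(b), near(b), near(e), near(f)}
3. tag(b,f)  →  {above(e,e), above(e,f), above(f,e), holds(b,b), holds(b,f), holds(e,b), holds(f,f), inpos(b), near(b), near(e), near(f)}
optimal plan length = 3; 3 > 1

No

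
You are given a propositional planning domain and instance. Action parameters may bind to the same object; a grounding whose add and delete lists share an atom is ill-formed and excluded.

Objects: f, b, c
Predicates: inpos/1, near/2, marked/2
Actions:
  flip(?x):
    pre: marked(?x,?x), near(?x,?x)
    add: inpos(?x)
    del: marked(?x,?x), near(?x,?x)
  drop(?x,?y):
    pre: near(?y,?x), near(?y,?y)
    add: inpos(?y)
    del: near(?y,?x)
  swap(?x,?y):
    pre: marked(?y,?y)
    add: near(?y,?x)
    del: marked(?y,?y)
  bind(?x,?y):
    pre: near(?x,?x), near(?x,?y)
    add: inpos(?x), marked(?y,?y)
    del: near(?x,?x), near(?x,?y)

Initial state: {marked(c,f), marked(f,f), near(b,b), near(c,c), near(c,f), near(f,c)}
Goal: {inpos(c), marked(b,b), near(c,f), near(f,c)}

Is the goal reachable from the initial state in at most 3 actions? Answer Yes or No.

Yes

1. drop(c,c)  →  {inpos(c), marked(c,f), marked(f,f), near(b,b), near(c,f), near(f,c)}
2. bind(b,b)  →  {inpos(b), inpos(c), marked(b,b), marked(c,f), marked(f,f), near(c,f), near(f,c)}
optimal plan length = 2; 2 ≤ 3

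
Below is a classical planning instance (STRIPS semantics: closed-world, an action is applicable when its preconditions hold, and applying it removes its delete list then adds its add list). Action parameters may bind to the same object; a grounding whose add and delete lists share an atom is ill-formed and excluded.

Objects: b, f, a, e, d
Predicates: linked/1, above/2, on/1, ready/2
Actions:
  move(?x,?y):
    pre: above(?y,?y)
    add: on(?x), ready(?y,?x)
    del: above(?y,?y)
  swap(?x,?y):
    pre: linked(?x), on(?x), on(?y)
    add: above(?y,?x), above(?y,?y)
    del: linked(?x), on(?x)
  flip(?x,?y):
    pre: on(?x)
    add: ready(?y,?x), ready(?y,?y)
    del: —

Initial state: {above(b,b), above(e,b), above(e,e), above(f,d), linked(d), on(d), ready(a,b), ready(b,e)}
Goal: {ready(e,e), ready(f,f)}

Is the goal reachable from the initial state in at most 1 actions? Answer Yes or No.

1. move(e,e)  →  {above(b,b), above(e,b), above(f,d), linked(d), on(d), on(e), ready(a,b), ready(b,e), ready(e,e)}
2. flip(e,f)  →  {above(b,b), above(e,b), above(f,d), linked(d), on(d), on(e), ready(a,b), ready(b,e), ready(e,e), ready(f,e), ready(f,f)}
optimal plan length = 2; 2 > 1

No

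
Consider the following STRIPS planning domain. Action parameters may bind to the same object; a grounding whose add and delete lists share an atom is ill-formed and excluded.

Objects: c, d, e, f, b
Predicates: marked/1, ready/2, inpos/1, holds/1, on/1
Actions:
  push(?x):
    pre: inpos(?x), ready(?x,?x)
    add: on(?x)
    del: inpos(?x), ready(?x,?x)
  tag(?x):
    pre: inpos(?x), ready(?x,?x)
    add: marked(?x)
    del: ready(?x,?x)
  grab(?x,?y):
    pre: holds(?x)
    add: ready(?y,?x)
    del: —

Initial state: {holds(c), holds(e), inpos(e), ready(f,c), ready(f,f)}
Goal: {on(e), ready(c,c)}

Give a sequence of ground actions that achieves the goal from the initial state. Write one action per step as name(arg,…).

grab(c,c); grab(e,e); push(e)

1. grab(c,c)  →  {holds(c), holds(e), inpos(e), ready(c,c), ready(f,c), ready(f,f)}
2. grab(e,e)  →  {holds(c), holds(e), inpos(e), ready(c,c), ready(e,e), ready(f,c), ready(f,f)}
3. push(e)  →  {holds(c), holds(e), on(e), ready(c,c), ready(f,c), ready(f,f)}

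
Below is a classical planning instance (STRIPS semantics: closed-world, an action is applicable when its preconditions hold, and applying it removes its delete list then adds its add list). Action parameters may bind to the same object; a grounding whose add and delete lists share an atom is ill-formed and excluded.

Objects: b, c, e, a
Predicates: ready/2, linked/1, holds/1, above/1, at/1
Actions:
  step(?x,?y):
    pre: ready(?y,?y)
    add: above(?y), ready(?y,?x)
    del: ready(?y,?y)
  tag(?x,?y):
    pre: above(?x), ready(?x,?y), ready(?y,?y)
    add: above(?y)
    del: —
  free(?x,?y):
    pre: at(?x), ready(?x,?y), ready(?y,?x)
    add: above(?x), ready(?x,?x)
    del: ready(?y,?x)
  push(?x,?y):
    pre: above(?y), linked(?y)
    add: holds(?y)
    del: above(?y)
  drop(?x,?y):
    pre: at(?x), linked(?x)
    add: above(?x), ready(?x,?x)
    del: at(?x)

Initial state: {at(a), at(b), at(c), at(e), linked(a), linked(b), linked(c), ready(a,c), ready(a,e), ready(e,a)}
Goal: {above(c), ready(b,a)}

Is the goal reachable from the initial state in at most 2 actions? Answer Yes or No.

No

1. drop(b,b)  →  {above(b), at(a), at(c), at(e), linked(a), linked(b), linked(c), ready(a,c), ready(a,e), ready(b,b), ready(e,a)}
2. step(a,b)  →  {above(b), at(a), at(c), at(e), linked(a), linked(b), linked(c), ready(a,c), ready(a,e), ready(b,a), ready(e,a)}
3. drop(c,b)  →  {above(b), above(c), at(a), at(e), linked(a), linked(b), linked(c), ready(a,c), ready(a,e), ready(b,a), ready(c,c), ready(e,a)}
optimal plan length = 3; 3 > 2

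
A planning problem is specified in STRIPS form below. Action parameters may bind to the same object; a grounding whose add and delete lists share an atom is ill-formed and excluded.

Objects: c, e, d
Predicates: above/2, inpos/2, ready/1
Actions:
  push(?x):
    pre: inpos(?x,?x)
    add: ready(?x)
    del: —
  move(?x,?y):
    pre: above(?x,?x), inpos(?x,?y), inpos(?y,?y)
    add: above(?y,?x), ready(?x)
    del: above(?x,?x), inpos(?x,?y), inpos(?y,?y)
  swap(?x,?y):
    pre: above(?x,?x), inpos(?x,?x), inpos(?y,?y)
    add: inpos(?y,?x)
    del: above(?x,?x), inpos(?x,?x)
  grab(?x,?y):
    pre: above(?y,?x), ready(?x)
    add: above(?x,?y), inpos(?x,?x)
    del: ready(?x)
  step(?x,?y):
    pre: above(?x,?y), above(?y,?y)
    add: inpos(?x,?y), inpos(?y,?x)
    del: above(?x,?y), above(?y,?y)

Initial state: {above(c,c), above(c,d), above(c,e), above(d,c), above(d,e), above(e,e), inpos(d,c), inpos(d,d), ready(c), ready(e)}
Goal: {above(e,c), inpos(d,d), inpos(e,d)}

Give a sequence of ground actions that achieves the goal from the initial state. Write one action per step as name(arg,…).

1. grab(e,c)  →  {above(c,c), above(c,d), above(c,e), above(d,c), above(d,e), above(e,c), above(e,e), inpos(d,c), inpos(d,d), inpos(e,e), ready(c)}
2. step(d,e)  →  {above(c,c), above(c,d), above(c,e), above(d,c), above(e,c), inpos(d,c), inpos(d,d), inpos(d,e), inpos(e,d), inpos(e,e), ready(c)}

grab(e,c); step(d,e)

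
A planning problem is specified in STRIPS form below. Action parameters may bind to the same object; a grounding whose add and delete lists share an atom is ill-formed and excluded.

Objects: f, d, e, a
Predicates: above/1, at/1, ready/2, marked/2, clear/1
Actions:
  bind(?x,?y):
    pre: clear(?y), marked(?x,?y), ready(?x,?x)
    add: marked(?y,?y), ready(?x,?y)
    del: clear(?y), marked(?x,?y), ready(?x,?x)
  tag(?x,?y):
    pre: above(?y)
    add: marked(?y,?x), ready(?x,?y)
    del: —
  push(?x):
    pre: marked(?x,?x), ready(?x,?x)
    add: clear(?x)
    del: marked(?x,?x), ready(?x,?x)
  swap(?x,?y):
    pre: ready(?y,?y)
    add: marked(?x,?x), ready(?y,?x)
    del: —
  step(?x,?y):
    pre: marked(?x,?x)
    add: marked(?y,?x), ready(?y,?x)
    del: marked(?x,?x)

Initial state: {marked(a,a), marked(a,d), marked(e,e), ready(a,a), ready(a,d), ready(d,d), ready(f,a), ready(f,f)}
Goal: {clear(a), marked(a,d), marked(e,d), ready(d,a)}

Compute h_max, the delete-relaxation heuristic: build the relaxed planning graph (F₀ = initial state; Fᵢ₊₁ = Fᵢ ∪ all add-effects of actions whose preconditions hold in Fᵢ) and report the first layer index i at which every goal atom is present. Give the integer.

F0 = init (8 atoms)
F1 = F0 ∪ {clear(a), marked(a,e), marked(d,a), marked(d,d), marked(d,e), marked(e,a), marked(f,a), marked(f,e), marked(f,f), ready(a,e), ready(a,f), ready(d,a), ready(d,e), ready(d,f), ready(e,a), ready(f,d), ready(f,e)}  (25 atoms)
F2 = F1 ∪ {clear(d), clear(f), marked(a,f), marked(d,f), marked(e,d), marked(e,f), marked(f,d), ready(e,d), ready(e,f)}  (34 atoms)
goal ⊆ F2  ⇒  h_max = 2

2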